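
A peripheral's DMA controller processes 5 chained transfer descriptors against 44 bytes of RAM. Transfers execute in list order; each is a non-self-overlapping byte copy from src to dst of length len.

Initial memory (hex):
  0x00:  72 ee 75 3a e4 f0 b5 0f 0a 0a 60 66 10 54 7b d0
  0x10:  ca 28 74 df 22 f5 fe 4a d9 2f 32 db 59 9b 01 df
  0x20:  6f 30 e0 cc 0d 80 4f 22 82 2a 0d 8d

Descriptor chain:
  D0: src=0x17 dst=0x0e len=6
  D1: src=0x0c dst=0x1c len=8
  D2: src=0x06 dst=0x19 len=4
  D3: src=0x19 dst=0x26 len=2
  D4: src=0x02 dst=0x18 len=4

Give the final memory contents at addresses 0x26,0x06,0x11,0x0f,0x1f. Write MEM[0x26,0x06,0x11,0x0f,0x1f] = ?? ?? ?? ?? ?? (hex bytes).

MEM[0x26,0x06,0x11,0x0f,0x1f] = b5 b5 32 d9 d9

#0 dst[0x0e+6] := {0x4a,0xd9,0x2f,0x32,0xdb,0x59}
#1 dst[0x1c+8] := {0x10,0x54,0x4a,0xd9,0x2f,0x32,0xdb,0x59}
#2 dst[0x19+4] := {0xb5,0x0f,0x0a,0x0a}
#3 dst[0x26+2] := {0xb5,0x0f}
#4 dst[0x18+4] := {0x75,0x3a,0xe4,0xf0}
query mem[0x26]=0xb5, mem[0x06]=0xb5, mem[0x11]=0x32, mem[0x0f]=0xd9, mem[0x1f]=0xd9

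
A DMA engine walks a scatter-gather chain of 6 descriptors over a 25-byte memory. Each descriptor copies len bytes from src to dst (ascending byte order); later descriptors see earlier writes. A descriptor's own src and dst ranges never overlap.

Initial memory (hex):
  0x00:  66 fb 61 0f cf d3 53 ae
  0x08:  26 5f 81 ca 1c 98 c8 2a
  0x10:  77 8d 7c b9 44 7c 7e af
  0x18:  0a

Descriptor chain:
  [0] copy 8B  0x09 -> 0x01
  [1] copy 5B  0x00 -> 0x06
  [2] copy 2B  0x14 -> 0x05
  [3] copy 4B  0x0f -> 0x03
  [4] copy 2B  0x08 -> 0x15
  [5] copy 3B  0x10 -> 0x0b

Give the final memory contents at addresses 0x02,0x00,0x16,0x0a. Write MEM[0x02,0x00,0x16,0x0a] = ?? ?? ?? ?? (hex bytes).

D0: mem[0x01..0x08] <- [5f 81 ca 1c 98 c8 2a 77]
D1: mem[0x06..0x0a] <- [66 5f 81 ca 1c]
D2: mem[0x05..0x06] <- [44 7c]
D3: mem[0x03..0x06] <- [2a 77 8d 7c]
D4: mem[0x15..0x16] <- [81 ca]
D5: mem[0x0b..0x0d] <- [77 8d 7c]
query mem[0x02]=0x81, mem[0x00]=0x66, mem[0x16]=0xca, mem[0x0a]=0x1c

MEM[0x02,0x00,0x16,0x0a] = 81 66 ca 1c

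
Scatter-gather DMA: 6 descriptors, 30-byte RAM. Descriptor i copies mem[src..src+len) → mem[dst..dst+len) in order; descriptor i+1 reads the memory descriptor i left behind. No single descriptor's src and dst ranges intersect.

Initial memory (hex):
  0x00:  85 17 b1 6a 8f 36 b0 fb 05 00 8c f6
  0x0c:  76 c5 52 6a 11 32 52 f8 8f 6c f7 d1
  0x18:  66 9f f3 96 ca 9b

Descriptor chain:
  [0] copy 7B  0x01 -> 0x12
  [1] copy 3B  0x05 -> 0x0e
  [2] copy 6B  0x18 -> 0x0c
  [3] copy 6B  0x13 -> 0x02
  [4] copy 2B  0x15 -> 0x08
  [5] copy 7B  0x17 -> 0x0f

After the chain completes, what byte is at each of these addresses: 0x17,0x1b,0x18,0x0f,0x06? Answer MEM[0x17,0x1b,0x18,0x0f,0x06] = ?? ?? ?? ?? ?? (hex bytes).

MEM[0x17,0x1b,0x18,0x0f,0x06] = b0 96 fb b0 b0

  after D0: wrote 7B at 0x12 = 17b16a8f36b0fb
  after D1: wrote 3B at 0x0e = 36b0fb
  after D2: wrote 6B at 0x0c = fb9ff396ca9b
  after D3: wrote 6B at 0x02 = b16a8f36b0fb
  after D4: wrote 2B at 0x08 = 8f36
  after D5: wrote 7B at 0x0f = b0fb9ff396ca9b
query mem[0x17]=0xb0, mem[0x1b]=0x96, mem[0x18]=0xfb, mem[0x0f]=0xb0, mem[0x06]=0xb0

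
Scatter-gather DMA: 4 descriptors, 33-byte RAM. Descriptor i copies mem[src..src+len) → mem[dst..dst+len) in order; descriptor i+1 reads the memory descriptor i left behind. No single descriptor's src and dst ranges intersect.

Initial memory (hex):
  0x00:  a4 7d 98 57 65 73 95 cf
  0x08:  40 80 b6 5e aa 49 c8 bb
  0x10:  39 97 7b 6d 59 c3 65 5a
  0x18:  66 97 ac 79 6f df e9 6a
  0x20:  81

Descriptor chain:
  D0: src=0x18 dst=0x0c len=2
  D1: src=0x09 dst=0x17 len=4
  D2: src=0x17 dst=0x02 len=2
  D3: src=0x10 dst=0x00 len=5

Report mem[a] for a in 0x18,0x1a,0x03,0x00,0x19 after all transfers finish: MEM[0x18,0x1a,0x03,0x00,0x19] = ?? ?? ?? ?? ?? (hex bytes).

MEM[0x18,0x1a,0x03,0x00,0x19] = b6 66 6d 39 5e

#0 dst[0x0c+2] := {0x66,0x97}
#1 dst[0x17+4] := {0x80,0xb6,0x5e,0x66}
#2 dst[0x02+2] := {0x80,0xb6}
#3 dst[0x00+5] := {0x39,0x97,0x7b,0x6d,0x59}
query mem[0x18]=0xb6, mem[0x1a]=0x66, mem[0x03]=0x6d, mem[0x00]=0x39, mem[0x19]=0x5e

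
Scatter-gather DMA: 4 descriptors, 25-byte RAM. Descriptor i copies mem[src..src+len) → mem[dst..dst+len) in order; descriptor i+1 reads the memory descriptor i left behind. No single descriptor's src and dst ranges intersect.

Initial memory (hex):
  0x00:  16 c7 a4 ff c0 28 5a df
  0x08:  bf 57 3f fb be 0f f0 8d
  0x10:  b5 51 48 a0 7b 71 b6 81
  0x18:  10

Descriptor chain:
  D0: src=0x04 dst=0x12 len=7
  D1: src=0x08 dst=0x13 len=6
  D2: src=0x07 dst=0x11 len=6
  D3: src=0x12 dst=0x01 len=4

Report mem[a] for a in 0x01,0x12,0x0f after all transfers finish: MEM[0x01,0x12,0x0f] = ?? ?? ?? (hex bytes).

MEM[0x01,0x12,0x0f] = bf bf 8d

D0: mem[0x12..0x18] <- [c0 28 5a df bf 57 3f]
D1: mem[0x13..0x18] <- [bf 57 3f fb be 0f]
D2: mem[0x11..0x16] <- [df bf 57 3f fb be]
D3: mem[0x01..0x04] <- [bf 57 3f fb]
query mem[0x01]=0xbf, mem[0x12]=0xbf, mem[0x0f]=0x8d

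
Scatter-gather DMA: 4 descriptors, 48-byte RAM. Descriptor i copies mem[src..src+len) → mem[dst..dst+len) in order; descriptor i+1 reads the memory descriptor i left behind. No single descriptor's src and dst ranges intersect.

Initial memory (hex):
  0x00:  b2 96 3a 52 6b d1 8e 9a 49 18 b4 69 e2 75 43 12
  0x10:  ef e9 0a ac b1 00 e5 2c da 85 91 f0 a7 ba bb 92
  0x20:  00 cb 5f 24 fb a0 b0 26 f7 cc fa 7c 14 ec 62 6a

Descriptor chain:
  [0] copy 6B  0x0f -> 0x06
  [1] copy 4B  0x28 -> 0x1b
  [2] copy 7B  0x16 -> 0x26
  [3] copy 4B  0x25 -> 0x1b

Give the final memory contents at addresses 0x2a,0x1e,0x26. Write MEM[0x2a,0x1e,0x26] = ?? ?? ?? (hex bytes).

MEM[0x2a,0x1e,0x26] = 91 da e5

D0: mem[0x06..0x0b] <- [12 ef e9 0a ac b1]
D1: mem[0x1b..0x1e] <- [f7 cc fa 7c]
D2: mem[0x26..0x2c] <- [e5 2c da 85 91 f7 cc]
D3: mem[0x1b..0x1e] <- [a0 e5 2c da]
query mem[0x2a]=0x91, mem[0x1e]=0xda, mem[0x26]=0xe5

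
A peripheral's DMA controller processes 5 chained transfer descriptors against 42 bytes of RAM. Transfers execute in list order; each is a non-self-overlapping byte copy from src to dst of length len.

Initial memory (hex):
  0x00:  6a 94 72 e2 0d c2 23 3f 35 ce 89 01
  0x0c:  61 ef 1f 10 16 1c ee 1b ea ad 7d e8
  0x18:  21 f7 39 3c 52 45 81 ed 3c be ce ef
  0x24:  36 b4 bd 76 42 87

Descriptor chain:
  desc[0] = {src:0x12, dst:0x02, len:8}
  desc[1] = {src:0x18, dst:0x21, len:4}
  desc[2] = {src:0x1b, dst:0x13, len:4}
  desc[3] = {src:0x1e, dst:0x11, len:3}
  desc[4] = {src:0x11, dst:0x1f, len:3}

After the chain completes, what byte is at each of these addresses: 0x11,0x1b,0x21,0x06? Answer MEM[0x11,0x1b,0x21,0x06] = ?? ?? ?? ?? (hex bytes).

MEM[0x11,0x1b,0x21,0x06] = 81 3c 3c 7d

[0] 0x12->0x02 len=8 : ee 1b ea ad 7d e8 21 f7
[1] 0x18->0x21 len=4 : 21 f7 39 3c
[2] 0x1b->0x13 len=4 : 3c 52 45 81
[3] 0x1e->0x11 len=3 : 81 ed 3c
[4] 0x11->0x1f len=3 : 81 ed 3c
query mem[0x11]=0x81, mem[0x1b]=0x3c, mem[0x21]=0x3c, mem[0x06]=0x7d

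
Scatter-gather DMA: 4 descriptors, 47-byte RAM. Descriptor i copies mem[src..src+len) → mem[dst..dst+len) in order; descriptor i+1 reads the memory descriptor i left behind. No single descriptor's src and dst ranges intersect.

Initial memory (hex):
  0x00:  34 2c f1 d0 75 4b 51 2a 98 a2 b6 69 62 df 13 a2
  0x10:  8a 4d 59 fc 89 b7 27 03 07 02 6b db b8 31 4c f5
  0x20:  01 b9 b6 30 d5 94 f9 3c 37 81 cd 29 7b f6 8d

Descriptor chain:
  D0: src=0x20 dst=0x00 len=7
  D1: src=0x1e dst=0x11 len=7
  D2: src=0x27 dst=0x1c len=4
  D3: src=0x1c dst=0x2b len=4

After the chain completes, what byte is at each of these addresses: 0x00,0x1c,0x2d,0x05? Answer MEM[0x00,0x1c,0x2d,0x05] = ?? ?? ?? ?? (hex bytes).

MEM[0x00,0x1c,0x2d,0x05] = 01 3c 81 94

[0] 0x20->0x00 len=7 : 01 b9 b6 30 d5 94 f9
[1] 0x1e->0x11 len=7 : 4c f5 01 b9 b6 30 d5
[2] 0x27->0x1c len=4 : 3c 37 81 cd
[3] 0x1c->0x2b len=4 : 3c 37 81 cd
query mem[0x00]=0x01, mem[0x1c]=0x3c, mem[0x2d]=0x81, mem[0x05]=0x94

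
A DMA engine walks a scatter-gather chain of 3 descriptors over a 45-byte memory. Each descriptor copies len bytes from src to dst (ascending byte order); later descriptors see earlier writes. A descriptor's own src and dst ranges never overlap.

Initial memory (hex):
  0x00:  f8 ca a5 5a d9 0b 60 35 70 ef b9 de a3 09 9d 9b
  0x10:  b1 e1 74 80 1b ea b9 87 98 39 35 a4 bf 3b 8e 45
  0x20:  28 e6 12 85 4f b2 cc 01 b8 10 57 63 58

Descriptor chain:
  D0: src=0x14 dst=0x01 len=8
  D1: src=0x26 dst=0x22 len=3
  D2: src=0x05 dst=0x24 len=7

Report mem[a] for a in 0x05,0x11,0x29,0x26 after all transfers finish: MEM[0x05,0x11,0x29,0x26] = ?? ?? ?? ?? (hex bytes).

MEM[0x05,0x11,0x29,0x26] = 98 e1 b9 35

D0: mem[0x01..0x08] <- [1b ea b9 87 98 39 35 a4]
D1: mem[0x22..0x24] <- [cc 01 b8]
D2: mem[0x24..0x2a] <- [98 39 35 a4 ef b9 de]
query mem[0x05]=0x98, mem[0x11]=0xe1, mem[0x29]=0xb9, mem[0x26]=0x35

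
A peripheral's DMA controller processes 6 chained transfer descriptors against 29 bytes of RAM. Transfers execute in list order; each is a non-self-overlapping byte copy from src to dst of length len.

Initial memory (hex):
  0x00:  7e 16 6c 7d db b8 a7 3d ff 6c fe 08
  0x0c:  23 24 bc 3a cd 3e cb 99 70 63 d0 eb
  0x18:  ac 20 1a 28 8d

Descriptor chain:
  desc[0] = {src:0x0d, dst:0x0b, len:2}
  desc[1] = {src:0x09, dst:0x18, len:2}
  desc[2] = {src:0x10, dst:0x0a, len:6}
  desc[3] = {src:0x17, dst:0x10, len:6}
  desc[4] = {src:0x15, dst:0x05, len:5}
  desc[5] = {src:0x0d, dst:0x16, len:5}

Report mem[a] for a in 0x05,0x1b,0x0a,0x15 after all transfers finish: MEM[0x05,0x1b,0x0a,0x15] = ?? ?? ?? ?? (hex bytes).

MEM[0x05,0x1b,0x0a,0x15] = 8d 28 cd 8d

[0] 0x0d->0x0b len=2 : 24 bc
[1] 0x09->0x18 len=2 : 6c fe
[2] 0x10->0x0a len=6 : cd 3e cb 99 70 63
[3] 0x17->0x10 len=6 : eb 6c fe 1a 28 8d
[4] 0x15->0x05 len=5 : 8d d0 eb 6c fe
[5] 0x0d->0x16 len=5 : 99 70 63 eb 6c
query mem[0x05]=0x8d, mem[0x1b]=0x28, mem[0x0a]=0xcd, mem[0x15]=0x8d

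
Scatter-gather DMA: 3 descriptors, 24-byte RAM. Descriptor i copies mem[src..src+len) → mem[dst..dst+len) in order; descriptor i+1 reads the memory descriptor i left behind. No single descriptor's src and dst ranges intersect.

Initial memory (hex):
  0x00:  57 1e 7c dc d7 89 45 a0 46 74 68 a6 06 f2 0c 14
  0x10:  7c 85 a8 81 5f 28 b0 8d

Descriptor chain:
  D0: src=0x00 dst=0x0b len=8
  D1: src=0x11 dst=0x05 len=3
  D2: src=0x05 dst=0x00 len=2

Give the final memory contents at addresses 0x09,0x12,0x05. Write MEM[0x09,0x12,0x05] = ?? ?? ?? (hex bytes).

MEM[0x09,0x12,0x05] = 74 a0 45

  after D0: wrote 8B at 0x0b = 571e7cdcd78945a0
  after D1: wrote 3B at 0x05 = 45a081
  after D2: wrote 2B at 0x00 = 45a0
query mem[0x09]=0x74, mem[0x12]=0xa0, mem[0x05]=0x45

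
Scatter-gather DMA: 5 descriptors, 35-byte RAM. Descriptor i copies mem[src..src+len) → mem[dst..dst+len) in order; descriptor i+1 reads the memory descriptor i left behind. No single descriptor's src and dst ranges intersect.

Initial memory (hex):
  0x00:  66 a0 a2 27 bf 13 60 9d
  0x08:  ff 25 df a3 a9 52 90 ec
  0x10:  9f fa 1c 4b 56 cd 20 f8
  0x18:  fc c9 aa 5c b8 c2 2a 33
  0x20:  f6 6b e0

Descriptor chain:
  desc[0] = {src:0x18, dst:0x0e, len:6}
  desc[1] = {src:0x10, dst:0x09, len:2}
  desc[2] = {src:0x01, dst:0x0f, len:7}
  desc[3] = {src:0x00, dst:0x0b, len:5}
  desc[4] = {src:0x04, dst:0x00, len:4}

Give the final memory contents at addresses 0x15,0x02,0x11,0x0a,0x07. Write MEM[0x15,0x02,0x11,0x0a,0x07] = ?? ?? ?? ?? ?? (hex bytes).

MEM[0x15,0x02,0x11,0x0a,0x07] = 9d 60 27 5c 9d

[0] 0x18->0x0e len=6 : fc c9 aa 5c b8 c2
[1] 0x10->0x09 len=2 : aa 5c
[2] 0x01->0x0f len=7 : a0 a2 27 bf 13 60 9d
[3] 0x00->0x0b len=5 : 66 a0 a2 27 bf
[4] 0x04->0x00 len=4 : bf 13 60 9d
query mem[0x15]=0x9d, mem[0x02]=0x60, mem[0x11]=0x27, mem[0x0a]=0x5c, mem[0x07]=0x9d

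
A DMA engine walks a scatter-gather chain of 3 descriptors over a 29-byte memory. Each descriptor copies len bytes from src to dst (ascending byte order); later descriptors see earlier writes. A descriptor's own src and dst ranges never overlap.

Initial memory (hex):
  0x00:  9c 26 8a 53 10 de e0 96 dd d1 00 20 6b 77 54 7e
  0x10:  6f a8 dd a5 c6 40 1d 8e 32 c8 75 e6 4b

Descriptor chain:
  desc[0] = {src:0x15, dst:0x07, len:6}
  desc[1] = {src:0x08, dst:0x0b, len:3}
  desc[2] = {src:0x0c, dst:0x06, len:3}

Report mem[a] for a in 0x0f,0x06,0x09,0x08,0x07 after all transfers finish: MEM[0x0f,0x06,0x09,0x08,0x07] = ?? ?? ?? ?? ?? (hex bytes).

  after D0: wrote 6B at 0x07 = 401d8e32c875
  after D1: wrote 3B at 0x0b = 1d8e32
  after D2: wrote 3B at 0x06 = 8e3254
query mem[0x0f]=0x7e, mem[0x06]=0x8e, mem[0x09]=0x8e, mem[0x08]=0x54, mem[0x07]=0x32

MEM[0x0f,0x06,0x09,0x08,0x07] = 7e 8e 8e 54 32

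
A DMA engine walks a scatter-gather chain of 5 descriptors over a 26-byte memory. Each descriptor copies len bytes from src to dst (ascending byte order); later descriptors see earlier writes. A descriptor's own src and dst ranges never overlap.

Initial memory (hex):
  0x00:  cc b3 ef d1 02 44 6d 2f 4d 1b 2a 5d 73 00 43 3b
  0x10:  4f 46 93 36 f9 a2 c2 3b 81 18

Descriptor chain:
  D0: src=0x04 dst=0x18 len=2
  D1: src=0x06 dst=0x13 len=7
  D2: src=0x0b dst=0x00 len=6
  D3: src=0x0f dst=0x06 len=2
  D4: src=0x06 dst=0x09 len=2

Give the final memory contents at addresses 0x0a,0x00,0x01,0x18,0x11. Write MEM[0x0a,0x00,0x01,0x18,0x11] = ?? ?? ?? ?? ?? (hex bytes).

D0: mem[0x18..0x19] <- [02 44]
D1: mem[0x13..0x19] <- [6d 2f 4d 1b 2a 5d 73]
D2: mem[0x00..0x05] <- [5d 73 00 43 3b 4f]
D3: mem[0x06..0x07] <- [3b 4f]
D4: mem[0x09..0x0a] <- [3b 4f]
query mem[0x0a]=0x4f, mem[0x00]=0x5d, mem[0x01]=0x73, mem[0x18]=0x5d, mem[0x11]=0x46

MEM[0x0a,0x00,0x01,0x18,0x11] = 4f 5d 73 5d 46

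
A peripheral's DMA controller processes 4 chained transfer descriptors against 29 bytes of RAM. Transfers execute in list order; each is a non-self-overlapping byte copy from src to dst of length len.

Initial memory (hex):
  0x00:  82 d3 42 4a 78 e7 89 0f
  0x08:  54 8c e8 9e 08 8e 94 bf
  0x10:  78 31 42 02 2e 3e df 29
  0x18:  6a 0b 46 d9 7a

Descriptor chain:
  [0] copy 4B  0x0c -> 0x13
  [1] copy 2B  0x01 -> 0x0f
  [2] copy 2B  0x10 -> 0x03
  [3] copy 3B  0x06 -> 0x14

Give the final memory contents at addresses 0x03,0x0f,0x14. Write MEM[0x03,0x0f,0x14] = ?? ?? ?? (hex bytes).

MEM[0x03,0x0f,0x14] = 42 d3 89

D0: mem[0x13..0x16] <- [08 8e 94 bf]
D1: mem[0x0f..0x10] <- [d3 42]
D2: mem[0x03..0x04] <- [42 31]
D3: mem[0x14..0x16] <- [89 0f 54]
query mem[0x03]=0x42, mem[0x0f]=0xd3, mem[0x14]=0x89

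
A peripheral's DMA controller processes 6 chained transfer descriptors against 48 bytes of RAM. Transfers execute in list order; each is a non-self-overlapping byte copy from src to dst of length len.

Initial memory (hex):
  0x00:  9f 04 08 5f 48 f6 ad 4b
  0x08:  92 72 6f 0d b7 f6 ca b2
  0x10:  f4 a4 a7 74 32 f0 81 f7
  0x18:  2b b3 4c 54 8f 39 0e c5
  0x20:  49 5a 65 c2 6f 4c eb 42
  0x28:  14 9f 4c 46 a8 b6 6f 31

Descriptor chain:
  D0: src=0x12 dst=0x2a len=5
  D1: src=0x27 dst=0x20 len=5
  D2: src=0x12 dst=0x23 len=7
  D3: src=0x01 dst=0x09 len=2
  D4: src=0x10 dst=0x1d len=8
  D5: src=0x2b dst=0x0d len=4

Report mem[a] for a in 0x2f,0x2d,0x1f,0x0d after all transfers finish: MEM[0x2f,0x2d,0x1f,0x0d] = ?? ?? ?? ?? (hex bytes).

[0] 0x12->0x2a len=5 : a7 74 32 f0 81
[1] 0x27->0x20 len=5 : 42 14 9f a7 74
[2] 0x12->0x23 len=7 : a7 74 32 f0 81 f7 2b
[3] 0x01->0x09 len=2 : 04 08
[4] 0x10->0x1d len=8 : f4 a4 a7 74 32 f0 81 f7
[5] 0x2b->0x0d len=4 : 74 32 f0 81
query mem[0x2f]=0x31, mem[0x2d]=0xf0, mem[0x1f]=0xa7, mem[0x0d]=0x74

MEM[0x2f,0x2d,0x1f,0x0d] = 31 f0 a7 74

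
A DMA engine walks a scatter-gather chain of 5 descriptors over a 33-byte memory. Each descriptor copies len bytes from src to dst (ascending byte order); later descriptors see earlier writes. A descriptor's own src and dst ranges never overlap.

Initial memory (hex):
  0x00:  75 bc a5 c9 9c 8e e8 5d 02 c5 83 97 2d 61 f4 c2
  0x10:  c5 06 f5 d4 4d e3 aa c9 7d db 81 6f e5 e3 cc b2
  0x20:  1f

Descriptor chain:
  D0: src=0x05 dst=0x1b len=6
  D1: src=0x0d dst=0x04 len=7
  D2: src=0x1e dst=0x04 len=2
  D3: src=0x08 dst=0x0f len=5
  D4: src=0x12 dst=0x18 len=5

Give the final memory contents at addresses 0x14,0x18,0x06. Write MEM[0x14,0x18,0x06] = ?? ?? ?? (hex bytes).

MEM[0x14,0x18,0x06] = 4d 97 c2

  after D0: wrote 6B at 0x1b = 8ee85d02c583
  after D1: wrote 7B at 0x04 = 61f4c2c506f5d4
  after D2: wrote 2B at 0x04 = 02c5
  after D3: wrote 5B at 0x0f = 06f5d4972d
  after D4: wrote 5B at 0x18 = 972d4de3aa
query mem[0x14]=0x4d, mem[0x18]=0x97, mem[0x06]=0xc2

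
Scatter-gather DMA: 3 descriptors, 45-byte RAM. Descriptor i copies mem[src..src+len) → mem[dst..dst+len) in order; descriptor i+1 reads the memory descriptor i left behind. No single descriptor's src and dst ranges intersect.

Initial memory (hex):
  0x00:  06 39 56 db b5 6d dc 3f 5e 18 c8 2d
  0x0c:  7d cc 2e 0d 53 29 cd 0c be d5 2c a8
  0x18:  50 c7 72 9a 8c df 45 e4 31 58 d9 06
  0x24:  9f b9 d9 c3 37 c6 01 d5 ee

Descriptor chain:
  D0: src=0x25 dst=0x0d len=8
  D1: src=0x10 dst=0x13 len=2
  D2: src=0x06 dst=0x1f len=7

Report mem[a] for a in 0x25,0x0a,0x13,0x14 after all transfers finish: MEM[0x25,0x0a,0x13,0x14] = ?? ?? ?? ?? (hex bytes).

MEM[0x25,0x0a,0x13,0x14] = 7d c8 37 c6

[0] 0x25->0x0d len=8 : b9 d9 c3 37 c6 01 d5 ee
[1] 0x10->0x13 len=2 : 37 c6
[2] 0x06->0x1f len=7 : dc 3f 5e 18 c8 2d 7d
query mem[0x25]=0x7d, mem[0x0a]=0xc8, mem[0x13]=0x37, mem[0x14]=0xc6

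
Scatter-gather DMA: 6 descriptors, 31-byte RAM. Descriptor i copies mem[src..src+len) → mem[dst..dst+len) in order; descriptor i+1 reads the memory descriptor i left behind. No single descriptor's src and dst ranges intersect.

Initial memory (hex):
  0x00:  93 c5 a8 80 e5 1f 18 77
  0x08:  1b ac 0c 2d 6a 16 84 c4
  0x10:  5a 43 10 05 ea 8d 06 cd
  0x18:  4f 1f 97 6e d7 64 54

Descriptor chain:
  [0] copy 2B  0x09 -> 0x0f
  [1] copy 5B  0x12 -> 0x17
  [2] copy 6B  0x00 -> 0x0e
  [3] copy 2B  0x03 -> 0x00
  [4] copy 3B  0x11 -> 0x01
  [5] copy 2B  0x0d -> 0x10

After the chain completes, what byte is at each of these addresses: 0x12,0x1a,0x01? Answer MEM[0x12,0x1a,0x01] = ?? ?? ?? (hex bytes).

#0 dst[0x0f+2] := {0xac,0x0c}
#1 dst[0x17+5] := {0x10,0x05,0xea,0x8d,0x06}
#2 dst[0x0e+6] := {0x93,0xc5,0xa8,0x80,0xe5,0x1f}
#3 dst[0x00+2] := {0x80,0xe5}
#4 dst[0x01+3] := {0x80,0xe5,0x1f}
#5 dst[0x10+2] := {0x16,0x93}
query mem[0x12]=0xe5, mem[0x1a]=0x8d, mem[0x01]=0x80

MEM[0x12,0x1a,0x01] = e5 8d 80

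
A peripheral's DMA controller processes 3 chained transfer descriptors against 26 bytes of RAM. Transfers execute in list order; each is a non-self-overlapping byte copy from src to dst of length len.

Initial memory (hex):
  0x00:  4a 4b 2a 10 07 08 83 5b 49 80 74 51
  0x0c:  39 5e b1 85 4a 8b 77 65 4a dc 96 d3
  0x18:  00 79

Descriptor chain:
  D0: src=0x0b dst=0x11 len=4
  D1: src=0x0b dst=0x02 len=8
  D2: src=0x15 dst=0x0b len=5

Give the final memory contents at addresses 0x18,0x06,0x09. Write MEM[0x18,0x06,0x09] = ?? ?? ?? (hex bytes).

MEM[0x18,0x06,0x09] = 00 85 39

#0 dst[0x11+4] := {0x51,0x39,0x5e,0xb1}
#1 dst[0x02+8] := {0x51,0x39,0x5e,0xb1,0x85,0x4a,0x51,0x39}
#2 dst[0x0b+5] := {0xdc,0x96,0xd3,0x00,0x79}
query mem[0x18]=0x00, mem[0x06]=0x85, mem[0x09]=0x39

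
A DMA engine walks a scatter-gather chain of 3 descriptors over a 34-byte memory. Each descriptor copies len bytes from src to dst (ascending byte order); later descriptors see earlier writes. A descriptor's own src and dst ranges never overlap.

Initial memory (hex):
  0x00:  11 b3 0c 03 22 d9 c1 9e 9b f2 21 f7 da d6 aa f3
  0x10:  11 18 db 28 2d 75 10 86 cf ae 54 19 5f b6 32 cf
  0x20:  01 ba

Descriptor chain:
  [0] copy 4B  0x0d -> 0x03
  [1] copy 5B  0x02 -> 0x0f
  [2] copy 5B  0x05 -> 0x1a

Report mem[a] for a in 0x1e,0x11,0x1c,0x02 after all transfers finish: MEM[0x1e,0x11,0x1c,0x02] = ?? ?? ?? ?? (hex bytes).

MEM[0x1e,0x11,0x1c,0x02] = f2 aa 9e 0c

[0] 0x0d->0x03 len=4 : d6 aa f3 11
[1] 0x02->0x0f len=5 : 0c d6 aa f3 11
[2] 0x05->0x1a len=5 : f3 11 9e 9b f2
query mem[0x1e]=0xf2, mem[0x11]=0xaa, mem[0x1c]=0x9e, mem[0x02]=0x0c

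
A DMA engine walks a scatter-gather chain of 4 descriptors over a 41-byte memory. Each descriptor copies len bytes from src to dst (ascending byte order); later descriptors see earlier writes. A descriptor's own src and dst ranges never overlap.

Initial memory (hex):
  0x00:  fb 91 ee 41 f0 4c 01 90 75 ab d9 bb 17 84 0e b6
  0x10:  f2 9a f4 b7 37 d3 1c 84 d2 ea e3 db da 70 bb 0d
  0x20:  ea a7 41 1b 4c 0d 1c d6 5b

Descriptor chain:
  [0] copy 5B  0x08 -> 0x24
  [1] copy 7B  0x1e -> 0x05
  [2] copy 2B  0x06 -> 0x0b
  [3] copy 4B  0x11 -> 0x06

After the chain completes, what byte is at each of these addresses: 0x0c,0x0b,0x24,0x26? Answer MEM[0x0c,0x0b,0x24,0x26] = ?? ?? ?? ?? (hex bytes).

MEM[0x0c,0x0b,0x24,0x26] = ea 0d 75 d9

  after D0: wrote 5B at 0x24 = 75abd9bb17
  after D1: wrote 7B at 0x05 = bb0deaa7411b75
  after D2: wrote 2B at 0x0b = 0dea
  after D3: wrote 4B at 0x06 = 9af4b737
query mem[0x0c]=0xea, mem[0x0b]=0x0d, mem[0x24]=0x75, mem[0x26]=0xd9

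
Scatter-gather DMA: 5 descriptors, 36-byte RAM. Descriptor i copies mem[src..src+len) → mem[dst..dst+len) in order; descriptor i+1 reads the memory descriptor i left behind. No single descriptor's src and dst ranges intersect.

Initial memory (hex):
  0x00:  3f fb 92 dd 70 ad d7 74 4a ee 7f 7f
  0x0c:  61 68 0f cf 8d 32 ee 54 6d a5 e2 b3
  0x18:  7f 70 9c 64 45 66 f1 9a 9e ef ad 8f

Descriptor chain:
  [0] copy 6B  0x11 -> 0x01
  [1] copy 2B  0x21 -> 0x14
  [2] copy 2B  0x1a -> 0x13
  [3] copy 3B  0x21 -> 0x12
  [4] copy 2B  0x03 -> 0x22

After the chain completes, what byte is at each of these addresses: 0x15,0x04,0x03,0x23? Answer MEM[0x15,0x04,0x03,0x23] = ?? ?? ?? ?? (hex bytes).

  after D0: wrote 6B at 0x01 = 32ee546da5e2
  after D1: wrote 2B at 0x14 = efad
  after D2: wrote 2B at 0x13 = 9c64
  after D3: wrote 3B at 0x12 = efad8f
  after D4: wrote 2B at 0x22 = 546d
query mem[0x15]=0xad, mem[0x04]=0x6d, mem[0x03]=0x54, mem[0x23]=0x6d

MEM[0x15,0x04,0x03,0x23] = ad 6d 54 6d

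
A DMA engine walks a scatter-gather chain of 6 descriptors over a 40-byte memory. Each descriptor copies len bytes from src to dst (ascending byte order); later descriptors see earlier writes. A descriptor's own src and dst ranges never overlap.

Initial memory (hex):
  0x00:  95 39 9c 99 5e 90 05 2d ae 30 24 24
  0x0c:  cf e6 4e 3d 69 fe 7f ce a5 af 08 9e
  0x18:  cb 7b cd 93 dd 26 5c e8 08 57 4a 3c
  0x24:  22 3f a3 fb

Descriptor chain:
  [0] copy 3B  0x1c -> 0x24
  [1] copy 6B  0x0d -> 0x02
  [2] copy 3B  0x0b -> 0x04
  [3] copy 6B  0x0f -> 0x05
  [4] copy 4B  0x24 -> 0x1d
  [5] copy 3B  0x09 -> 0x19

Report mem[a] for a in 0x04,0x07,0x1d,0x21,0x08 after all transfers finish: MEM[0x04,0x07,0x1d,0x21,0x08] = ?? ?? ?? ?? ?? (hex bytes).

D0: mem[0x24..0x26] <- [dd 26 5c]
D1: mem[0x02..0x07] <- [e6 4e 3d 69 fe 7f]
D2: mem[0x04..0x06] <- [24 cf e6]
D3: mem[0x05..0x0a] <- [3d 69 fe 7f ce a5]
D4: mem[0x1d..0x20] <- [dd 26 5c fb]
D5: mem[0x19..0x1b] <- [ce a5 24]
query mem[0x04]=0x24, mem[0x07]=0xfe, mem[0x1d]=0xdd, mem[0x21]=0x57, mem[0x08]=0x7f

MEM[0x04,0x07,0x1d,0x21,0x08] = 24 fe dd 57 7f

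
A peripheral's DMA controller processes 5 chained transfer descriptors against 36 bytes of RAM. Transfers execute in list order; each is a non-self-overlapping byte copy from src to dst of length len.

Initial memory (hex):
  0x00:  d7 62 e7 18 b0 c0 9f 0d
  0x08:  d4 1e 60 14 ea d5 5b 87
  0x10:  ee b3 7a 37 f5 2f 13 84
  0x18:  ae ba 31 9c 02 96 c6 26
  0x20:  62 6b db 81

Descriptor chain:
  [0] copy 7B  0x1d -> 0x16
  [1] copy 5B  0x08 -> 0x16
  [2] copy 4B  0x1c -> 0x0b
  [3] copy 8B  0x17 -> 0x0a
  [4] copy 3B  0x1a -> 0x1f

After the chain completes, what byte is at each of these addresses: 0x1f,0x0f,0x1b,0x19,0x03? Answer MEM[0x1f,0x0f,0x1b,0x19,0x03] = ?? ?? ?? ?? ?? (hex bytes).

[0] 0x1d->0x16 len=7 : 96 c6 26 62 6b db 81
[1] 0x08->0x16 len=5 : d4 1e 60 14 ea
[2] 0x1c->0x0b len=4 : 81 96 c6 26
[3] 0x17->0x0a len=8 : 1e 60 14 ea db 81 96 c6
[4] 0x1a->0x1f len=3 : ea db 81
query mem[0x1f]=0xea, mem[0x0f]=0x81, mem[0x1b]=0xdb, mem[0x19]=0x14, mem[0x03]=0x18

MEM[0x1f,0x0f,0x1b,0x19,0x03] = ea 81 db 14 18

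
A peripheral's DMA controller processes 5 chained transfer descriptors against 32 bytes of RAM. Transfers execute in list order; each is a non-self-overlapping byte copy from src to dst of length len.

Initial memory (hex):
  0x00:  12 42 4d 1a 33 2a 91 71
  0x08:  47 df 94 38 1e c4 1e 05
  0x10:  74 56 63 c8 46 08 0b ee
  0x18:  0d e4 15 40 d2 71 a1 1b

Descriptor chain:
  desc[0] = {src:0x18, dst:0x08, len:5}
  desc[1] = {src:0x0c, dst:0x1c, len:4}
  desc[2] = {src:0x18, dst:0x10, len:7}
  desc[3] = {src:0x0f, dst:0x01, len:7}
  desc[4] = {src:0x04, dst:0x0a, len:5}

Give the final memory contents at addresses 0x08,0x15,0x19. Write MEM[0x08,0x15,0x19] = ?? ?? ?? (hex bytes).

MEM[0x08,0x15,0x19] = 0d c4 e4

[0] 0x18->0x08 len=5 : 0d e4 15 40 d2
[1] 0x0c->0x1c len=4 : d2 c4 1e 05
[2] 0x18->0x10 len=7 : 0d e4 15 40 d2 c4 1e
[3] 0x0f->0x01 len=7 : 05 0d e4 15 40 d2 c4
[4] 0x04->0x0a len=5 : 15 40 d2 c4 0d
query mem[0x08]=0x0d, mem[0x15]=0xc4, mem[0x19]=0xe4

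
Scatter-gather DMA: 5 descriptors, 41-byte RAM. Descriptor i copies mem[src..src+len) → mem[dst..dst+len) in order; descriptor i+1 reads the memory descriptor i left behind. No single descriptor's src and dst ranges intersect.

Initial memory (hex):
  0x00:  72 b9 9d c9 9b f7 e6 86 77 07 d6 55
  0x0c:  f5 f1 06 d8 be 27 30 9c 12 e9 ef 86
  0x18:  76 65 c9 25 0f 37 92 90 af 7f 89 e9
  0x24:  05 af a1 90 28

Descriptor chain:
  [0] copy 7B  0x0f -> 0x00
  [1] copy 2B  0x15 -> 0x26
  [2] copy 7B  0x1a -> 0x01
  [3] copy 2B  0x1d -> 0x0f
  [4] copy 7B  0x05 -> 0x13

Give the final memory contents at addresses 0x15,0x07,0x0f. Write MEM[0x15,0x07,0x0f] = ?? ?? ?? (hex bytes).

MEM[0x15,0x07,0x0f] = af af 37

[0] 0x0f->0x00 len=7 : d8 be 27 30 9c 12 e9
[1] 0x15->0x26 len=2 : e9 ef
[2] 0x1a->0x01 len=7 : c9 25 0f 37 92 90 af
[3] 0x1d->0x0f len=2 : 37 92
[4] 0x05->0x13 len=7 : 92 90 af 77 07 d6 55
query mem[0x15]=0xaf, mem[0x07]=0xaf, mem[0x0f]=0x37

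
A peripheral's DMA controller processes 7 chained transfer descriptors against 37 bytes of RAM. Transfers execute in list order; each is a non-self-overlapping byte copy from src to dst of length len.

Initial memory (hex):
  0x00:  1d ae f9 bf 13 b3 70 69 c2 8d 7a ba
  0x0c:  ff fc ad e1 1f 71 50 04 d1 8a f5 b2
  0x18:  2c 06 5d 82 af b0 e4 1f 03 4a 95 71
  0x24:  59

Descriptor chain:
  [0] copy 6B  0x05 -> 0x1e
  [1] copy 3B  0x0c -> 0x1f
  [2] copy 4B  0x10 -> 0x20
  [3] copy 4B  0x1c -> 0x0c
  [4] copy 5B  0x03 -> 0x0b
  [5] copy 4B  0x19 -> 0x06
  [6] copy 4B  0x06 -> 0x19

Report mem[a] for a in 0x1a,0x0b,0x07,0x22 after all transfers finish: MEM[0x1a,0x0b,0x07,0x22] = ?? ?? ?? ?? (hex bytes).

MEM[0x1a,0x0b,0x07,0x22] = 5d bf 5d 50

#0 dst[0x1e+6] := {0xb3,0x70,0x69,0xc2,0x8d,0x7a}
#1 dst[0x1f+3] := {0xff,0xfc,0xad}
#2 dst[0x20+4] := {0x1f,0x71,0x50,0x04}
#3 dst[0x0c+4] := {0xaf,0xb0,0xb3,0xff}
#4 dst[0x0b+5] := {0xbf,0x13,0xb3,0x70,0x69}
#5 dst[0x06+4] := {0x06,0x5d,0x82,0xaf}
#6 dst[0x19+4] := {0x06,0x5d,0x82,0xaf}
query mem[0x1a]=0x5d, mem[0x0b]=0xbf, mem[0x07]=0x5d, mem[0x22]=0x50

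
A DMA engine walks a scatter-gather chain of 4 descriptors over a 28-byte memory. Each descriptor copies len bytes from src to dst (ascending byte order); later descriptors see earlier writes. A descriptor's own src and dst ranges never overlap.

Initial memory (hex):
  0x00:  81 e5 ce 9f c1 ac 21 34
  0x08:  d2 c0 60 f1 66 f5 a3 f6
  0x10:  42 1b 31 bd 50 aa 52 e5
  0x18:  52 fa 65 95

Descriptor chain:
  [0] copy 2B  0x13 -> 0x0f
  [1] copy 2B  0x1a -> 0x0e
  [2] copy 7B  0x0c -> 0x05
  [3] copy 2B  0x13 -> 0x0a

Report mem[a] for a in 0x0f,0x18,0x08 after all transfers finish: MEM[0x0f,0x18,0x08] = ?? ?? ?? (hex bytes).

[0] 0x13->0x0f len=2 : bd 50
[1] 0x1a->0x0e len=2 : 65 95
[2] 0x0c->0x05 len=7 : 66 f5 65 95 50 1b 31
[3] 0x13->0x0a len=2 : bd 50
query mem[0x0f]=0x95, mem[0x18]=0x52, mem[0x08]=0x95

MEM[0x0f,0x18,0x08] = 95 52 95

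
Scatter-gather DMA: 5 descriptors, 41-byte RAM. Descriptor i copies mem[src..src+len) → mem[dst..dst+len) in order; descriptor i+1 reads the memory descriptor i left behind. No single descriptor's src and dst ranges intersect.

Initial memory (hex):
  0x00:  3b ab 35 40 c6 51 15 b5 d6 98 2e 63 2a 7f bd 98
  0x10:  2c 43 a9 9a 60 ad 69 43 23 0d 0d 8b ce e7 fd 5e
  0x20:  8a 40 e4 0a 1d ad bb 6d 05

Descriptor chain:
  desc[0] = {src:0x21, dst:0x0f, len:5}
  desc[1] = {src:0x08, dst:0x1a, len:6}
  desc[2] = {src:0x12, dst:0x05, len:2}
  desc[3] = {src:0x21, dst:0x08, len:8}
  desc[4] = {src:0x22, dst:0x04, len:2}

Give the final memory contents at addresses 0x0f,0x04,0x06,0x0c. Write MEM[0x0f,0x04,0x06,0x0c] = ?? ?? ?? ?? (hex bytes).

MEM[0x0f,0x04,0x06,0x0c] = 05 e4 ad ad

  after D0: wrote 5B at 0x0f = 40e40a1dad
  after D1: wrote 6B at 0x1a = d6982e632a7f
  after D2: wrote 2B at 0x05 = 1dad
  after D3: wrote 8B at 0x08 = 40e40a1dadbb6d05
  after D4: wrote 2B at 0x04 = e40a
query mem[0x0f]=0x05, mem[0x04]=0xe4, mem[0x06]=0xad, mem[0x0c]=0xad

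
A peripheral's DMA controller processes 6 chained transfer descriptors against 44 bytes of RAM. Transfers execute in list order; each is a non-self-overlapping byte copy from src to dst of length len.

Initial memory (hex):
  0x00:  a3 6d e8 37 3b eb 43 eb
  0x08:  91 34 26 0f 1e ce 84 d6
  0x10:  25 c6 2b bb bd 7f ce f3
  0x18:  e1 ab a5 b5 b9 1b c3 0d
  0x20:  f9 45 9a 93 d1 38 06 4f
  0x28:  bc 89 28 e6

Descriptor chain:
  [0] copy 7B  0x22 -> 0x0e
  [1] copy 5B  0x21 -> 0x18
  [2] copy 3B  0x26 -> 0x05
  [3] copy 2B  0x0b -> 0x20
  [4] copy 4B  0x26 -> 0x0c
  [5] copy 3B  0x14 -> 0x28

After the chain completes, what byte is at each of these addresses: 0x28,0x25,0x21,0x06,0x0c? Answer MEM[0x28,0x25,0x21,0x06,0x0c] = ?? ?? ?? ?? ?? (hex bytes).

MEM[0x28,0x25,0x21,0x06,0x0c] = bc 38 1e 4f 06

D0: mem[0x0e..0x14] <- [9a 93 d1 38 06 4f bc]
D1: mem[0x18..0x1c] <- [45 9a 93 d1 38]
D2: mem[0x05..0x07] <- [06 4f bc]
D3: mem[0x20..0x21] <- [0f 1e]
D4: mem[0x0c..0x0f] <- [06 4f bc 89]
D5: mem[0x28..0x2a] <- [bc 7f ce]
query mem[0x28]=0xbc, mem[0x25]=0x38, mem[0x21]=0x1e, mem[0x06]=0x4f, mem[0x0c]=0x06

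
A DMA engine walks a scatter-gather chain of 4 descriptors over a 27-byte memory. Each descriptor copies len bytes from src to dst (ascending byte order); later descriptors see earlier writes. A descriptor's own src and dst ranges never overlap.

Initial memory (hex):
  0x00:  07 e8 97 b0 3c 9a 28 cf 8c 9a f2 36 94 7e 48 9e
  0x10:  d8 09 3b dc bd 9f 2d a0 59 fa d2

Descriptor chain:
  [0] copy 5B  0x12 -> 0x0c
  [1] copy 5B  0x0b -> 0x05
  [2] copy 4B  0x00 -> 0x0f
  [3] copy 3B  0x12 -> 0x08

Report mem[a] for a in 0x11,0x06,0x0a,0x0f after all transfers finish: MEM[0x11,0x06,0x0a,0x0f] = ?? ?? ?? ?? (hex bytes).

D0: mem[0x0c..0x10] <- [3b dc bd 9f 2d]
D1: mem[0x05..0x09] <- [36 3b dc bd 9f]
D2: mem[0x0f..0x12] <- [07 e8 97 b0]
D3: mem[0x08..0x0a] <- [b0 dc bd]
query mem[0x11]=0x97, mem[0x06]=0x3b, mem[0x0a]=0xbd, mem[0x0f]=0x07

MEM[0x11,0x06,0x0a,0x0f] = 97 3b bd 07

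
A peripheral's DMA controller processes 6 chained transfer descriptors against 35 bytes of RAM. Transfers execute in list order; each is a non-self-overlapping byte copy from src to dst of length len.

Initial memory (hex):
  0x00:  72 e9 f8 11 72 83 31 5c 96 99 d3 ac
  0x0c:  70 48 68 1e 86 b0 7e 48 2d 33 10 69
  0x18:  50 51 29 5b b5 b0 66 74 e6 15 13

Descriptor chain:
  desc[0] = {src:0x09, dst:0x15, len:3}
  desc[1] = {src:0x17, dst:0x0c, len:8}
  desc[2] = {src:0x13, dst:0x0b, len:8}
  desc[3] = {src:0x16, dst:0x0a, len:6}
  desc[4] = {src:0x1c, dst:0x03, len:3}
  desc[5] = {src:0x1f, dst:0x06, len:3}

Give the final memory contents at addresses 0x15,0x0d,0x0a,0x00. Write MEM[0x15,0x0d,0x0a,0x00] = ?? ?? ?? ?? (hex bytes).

D0: mem[0x15..0x17] <- [99 d3 ac]
D1: mem[0x0c..0x13] <- [ac 50 51 29 5b b5 b0 66]
D2: mem[0x0b..0x12] <- [66 2d 99 d3 ac 50 51 29]
D3: mem[0x0a..0x0f] <- [d3 ac 50 51 29 5b]
D4: mem[0x03..0x05] <- [b5 b0 66]
D5: mem[0x06..0x08] <- [74 e6 15]
query mem[0x15]=0x99, mem[0x0d]=0x51, mem[0x0a]=0xd3, mem[0x00]=0x72

MEM[0x15,0x0d,0x0a,0x00] = 99 51 d3 72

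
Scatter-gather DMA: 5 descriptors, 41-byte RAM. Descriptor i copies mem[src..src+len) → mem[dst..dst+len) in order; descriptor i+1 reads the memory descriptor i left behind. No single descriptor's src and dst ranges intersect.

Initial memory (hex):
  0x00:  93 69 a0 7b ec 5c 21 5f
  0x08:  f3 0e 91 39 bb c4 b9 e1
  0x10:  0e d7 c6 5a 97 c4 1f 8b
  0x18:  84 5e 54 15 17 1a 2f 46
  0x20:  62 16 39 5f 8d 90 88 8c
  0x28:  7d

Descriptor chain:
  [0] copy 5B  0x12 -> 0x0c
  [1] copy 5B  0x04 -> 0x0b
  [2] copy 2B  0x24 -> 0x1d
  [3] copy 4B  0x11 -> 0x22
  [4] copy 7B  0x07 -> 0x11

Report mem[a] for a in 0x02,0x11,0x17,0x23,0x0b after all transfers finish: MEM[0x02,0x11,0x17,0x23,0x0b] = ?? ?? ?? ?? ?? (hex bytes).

MEM[0x02,0x11,0x17,0x23,0x0b] = a0 5f 21 c6 ec

  after D0: wrote 5B at 0x0c = c65a97c41f
  after D1: wrote 5B at 0x0b = ec5c215ff3
  after D2: wrote 2B at 0x1d = 8d90
  after D3: wrote 4B at 0x22 = d7c65a97
  after D4: wrote 7B at 0x11 = 5ff30e91ec5c21
query mem[0x02]=0xa0, mem[0x11]=0x5f, mem[0x17]=0x21, mem[0x23]=0xc6, mem[0x0b]=0xec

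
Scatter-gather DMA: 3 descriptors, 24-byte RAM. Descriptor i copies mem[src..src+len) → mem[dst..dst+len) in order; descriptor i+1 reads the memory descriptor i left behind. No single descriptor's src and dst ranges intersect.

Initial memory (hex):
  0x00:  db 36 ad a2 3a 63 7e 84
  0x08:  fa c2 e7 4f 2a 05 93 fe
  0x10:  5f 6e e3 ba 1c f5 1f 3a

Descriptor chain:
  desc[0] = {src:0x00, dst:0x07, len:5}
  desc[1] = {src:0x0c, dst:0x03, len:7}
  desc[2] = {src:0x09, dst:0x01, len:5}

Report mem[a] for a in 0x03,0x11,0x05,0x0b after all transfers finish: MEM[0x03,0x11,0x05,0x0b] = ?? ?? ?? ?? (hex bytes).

MEM[0x03,0x11,0x05,0x0b] = 3a 6e 05 3a

D0: mem[0x07..0x0b] <- [db 36 ad a2 3a]
D1: mem[0x03..0x09] <- [2a 05 93 fe 5f 6e e3]
D2: mem[0x01..0x05] <- [e3 a2 3a 2a 05]
query mem[0x03]=0x3a, mem[0x11]=0x6e, mem[0x05]=0x05, mem[0x0b]=0x3a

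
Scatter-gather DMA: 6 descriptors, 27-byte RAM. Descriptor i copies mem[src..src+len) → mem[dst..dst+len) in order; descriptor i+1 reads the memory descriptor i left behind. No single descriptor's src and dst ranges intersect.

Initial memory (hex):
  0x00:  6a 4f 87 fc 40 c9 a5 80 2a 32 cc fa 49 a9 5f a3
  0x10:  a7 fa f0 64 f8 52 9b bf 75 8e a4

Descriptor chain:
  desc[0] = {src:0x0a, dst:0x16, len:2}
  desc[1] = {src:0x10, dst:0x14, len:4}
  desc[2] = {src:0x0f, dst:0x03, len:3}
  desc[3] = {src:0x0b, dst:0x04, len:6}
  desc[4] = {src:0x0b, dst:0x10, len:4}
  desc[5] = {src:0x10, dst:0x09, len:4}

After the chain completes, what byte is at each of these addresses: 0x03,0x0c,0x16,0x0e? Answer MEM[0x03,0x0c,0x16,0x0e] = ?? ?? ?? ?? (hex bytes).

MEM[0x03,0x0c,0x16,0x0e] = a3 5f f0 5f

[0] 0x0a->0x16 len=2 : cc fa
[1] 0x10->0x14 len=4 : a7 fa f0 64
[2] 0x0f->0x03 len=3 : a3 a7 fa
[3] 0x0b->0x04 len=6 : fa 49 a9 5f a3 a7
[4] 0x0b->0x10 len=4 : fa 49 a9 5f
[5] 0x10->0x09 len=4 : fa 49 a9 5f
query mem[0x03]=0xa3, mem[0x0c]=0x5f, mem[0x16]=0xf0, mem[0x0e]=0x5f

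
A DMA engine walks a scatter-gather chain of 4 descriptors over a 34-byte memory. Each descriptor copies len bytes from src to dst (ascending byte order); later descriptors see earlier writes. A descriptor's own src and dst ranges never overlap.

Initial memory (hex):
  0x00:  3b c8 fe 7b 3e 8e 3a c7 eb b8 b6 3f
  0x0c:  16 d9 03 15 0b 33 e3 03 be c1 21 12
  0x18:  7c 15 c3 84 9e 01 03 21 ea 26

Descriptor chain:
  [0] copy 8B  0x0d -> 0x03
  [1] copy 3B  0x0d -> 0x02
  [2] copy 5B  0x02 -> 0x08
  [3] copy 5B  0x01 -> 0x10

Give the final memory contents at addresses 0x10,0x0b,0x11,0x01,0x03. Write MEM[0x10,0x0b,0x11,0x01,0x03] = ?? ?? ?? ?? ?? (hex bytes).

#0 dst[0x03+8] := {0xd9,0x03,0x15,0x0b,0x33,0xe3,0x03,0xbe}
#1 dst[0x02+3] := {0xd9,0x03,0x15}
#2 dst[0x08+5] := {0xd9,0x03,0x15,0x15,0x0b}
#3 dst[0x10+5] := {0xc8,0xd9,0x03,0x15,0x15}
query mem[0x10]=0xc8, mem[0x0b]=0x15, mem[0x11]=0xd9, mem[0x01]=0xc8, mem[0x03]=0x03

MEM[0x10,0x0b,0x11,0x01,0x03] = c8 15 d9 c8 03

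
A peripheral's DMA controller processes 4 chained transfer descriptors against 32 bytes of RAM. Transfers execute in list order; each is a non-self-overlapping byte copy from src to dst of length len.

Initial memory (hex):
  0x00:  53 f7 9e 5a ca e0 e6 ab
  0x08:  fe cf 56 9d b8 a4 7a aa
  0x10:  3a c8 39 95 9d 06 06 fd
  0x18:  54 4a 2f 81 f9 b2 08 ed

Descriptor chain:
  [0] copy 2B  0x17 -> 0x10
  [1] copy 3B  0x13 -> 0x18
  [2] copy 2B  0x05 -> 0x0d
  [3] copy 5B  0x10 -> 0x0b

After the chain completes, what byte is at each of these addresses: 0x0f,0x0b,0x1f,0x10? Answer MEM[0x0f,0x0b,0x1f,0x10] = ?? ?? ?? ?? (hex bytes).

D0: mem[0x10..0x11] <- [fd 54]
D1: mem[0x18..0x1a] <- [95 9d 06]
D2: mem[0x0d..0x0e] <- [e0 e6]
D3: mem[0x0b..0x0f] <- [fd 54 39 95 9d]
query mem[0x0f]=0x9d, mem[0x0b]=0xfd, mem[0x1f]=0xed, mem[0x10]=0xfd

MEM[0x0f,0x0b,0x1f,0x10] = 9d fd ed fd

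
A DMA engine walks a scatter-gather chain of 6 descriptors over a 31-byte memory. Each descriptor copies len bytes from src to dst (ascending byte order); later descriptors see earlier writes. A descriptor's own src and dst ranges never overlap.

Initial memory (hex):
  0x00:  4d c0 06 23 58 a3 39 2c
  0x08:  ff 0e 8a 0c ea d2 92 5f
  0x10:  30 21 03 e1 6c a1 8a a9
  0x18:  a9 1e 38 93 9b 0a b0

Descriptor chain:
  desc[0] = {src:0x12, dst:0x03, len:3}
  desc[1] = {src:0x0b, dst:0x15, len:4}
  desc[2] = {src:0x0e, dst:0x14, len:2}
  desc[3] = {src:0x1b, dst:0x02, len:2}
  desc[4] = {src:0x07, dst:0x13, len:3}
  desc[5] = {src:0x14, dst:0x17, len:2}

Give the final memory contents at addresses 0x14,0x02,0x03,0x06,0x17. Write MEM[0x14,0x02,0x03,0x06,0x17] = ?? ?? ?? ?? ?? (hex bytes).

MEM[0x14,0x02,0x03,0x06,0x17] = ff 93 9b 39 ff

#0 dst[0x03+3] := {0x03,0xe1,0x6c}
#1 dst[0x15+4] := {0x0c,0xea,0xd2,0x92}
#2 dst[0x14+2] := {0x92,0x5f}
#3 dst[0x02+2] := {0x93,0x9b}
#4 dst[0x13+3] := {0x2c,0xff,0x0e}
#5 dst[0x17+2] := {0xff,0x0e}
query mem[0x14]=0xff, mem[0x02]=0x93, mem[0x03]=0x9b, mem[0x06]=0x39, mem[0x17]=0xff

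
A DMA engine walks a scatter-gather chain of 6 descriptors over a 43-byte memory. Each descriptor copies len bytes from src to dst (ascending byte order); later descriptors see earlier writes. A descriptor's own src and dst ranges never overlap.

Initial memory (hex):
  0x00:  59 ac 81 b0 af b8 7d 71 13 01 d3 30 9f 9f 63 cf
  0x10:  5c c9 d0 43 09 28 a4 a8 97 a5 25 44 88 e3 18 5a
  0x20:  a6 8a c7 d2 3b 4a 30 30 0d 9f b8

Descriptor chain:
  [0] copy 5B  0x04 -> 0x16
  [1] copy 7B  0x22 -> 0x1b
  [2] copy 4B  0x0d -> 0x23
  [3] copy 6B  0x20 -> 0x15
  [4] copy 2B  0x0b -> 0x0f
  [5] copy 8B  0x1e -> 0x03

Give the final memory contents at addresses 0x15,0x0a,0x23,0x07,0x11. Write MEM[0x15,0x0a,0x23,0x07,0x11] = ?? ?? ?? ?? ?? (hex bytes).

MEM[0x15,0x0a,0x23,0x07,0x11] = 30 cf 9f c7 c9

#0 dst[0x16+5] := {0xaf,0xb8,0x7d,0x71,0x13}
#1 dst[0x1b+7] := {0xc7,0xd2,0x3b,0x4a,0x30,0x30,0x0d}
#2 dst[0x23+4] := {0x9f,0x63,0xcf,0x5c}
#3 dst[0x15+6] := {0x30,0x0d,0xc7,0x9f,0x63,0xcf}
#4 dst[0x0f+2] := {0x30,0x9f}
#5 dst[0x03+8] := {0x4a,0x30,0x30,0x0d,0xc7,0x9f,0x63,0xcf}
query mem[0x15]=0x30, mem[0x0a]=0xcf, mem[0x23]=0x9f, mem[0x07]=0xc7, mem[0x11]=0xc9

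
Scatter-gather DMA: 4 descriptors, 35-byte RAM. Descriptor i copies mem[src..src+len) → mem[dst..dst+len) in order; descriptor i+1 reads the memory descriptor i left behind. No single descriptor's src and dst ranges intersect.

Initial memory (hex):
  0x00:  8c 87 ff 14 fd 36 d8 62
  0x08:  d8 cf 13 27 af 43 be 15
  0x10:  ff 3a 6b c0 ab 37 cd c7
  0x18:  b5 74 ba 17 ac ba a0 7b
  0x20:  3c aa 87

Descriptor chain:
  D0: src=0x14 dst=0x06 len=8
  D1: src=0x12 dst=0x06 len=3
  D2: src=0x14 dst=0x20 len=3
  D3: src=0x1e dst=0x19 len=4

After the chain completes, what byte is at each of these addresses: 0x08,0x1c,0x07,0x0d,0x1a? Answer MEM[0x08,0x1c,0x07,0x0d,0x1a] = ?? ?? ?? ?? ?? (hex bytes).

MEM[0x08,0x1c,0x07,0x0d,0x1a] = ab 37 c0 17 7b

D0: mem[0x06..0x0d] <- [ab 37 cd c7 b5 74 ba 17]
D1: mem[0x06..0x08] <- [6b c0 ab]
D2: mem[0x20..0x22] <- [ab 37 cd]
D3: mem[0x19..0x1c] <- [a0 7b ab 37]
query mem[0x08]=0xab, mem[0x1c]=0x37, mem[0x07]=0xc0, mem[0x0d]=0x17, mem[0x1a]=0x7b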